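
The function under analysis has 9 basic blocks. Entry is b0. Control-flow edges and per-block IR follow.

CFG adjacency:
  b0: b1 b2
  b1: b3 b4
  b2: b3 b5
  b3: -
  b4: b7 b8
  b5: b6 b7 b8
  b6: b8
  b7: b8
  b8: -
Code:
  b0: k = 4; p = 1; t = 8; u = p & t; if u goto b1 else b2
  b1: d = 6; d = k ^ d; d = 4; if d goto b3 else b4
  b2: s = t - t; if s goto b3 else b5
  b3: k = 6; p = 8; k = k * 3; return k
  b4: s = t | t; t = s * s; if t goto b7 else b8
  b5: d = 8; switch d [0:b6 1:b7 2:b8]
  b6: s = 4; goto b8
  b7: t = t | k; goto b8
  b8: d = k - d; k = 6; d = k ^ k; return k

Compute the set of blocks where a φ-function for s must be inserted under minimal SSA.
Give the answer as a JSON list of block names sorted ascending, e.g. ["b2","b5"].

idom tree: b1←b0 b2←b0 b3←b0 b4←b1 b5←b2 b6←b5 b7←b0 b8←b0
Join-block Dom:
  b3: preds {b1,b2}: {b0,b1} ∩ {b0,b2} = {b0}; idom=b0
  b7: preds {b4,b5}: {b0,b1,b4} ∩ {b0,b2,b5} = {b0}; idom=b0
  b8: preds {b4,b5,b6,b7}: {b0,b1,b4} ∩ {b0,b2,b5} ∩ {b0,b2,b5,b6} ∩ {b0,b7} = {b0}; idom=b0

Frontier:
  join b3 pred b1: b1 stop@b0
  join b3 pred b2: b2 stop@b0
  join b7 pred b4: b4→b1 stop@b0
  join b7 pred b5: b5→b2 stop@b0
  join b8 pred b4: b4→b1 stop@b0
  join b8 pred b5: b5→b2 stop@b0
  join b8 pred b6: b6→b5→b2 stop@b0
  join b8 pred b7: b7 stop@b0
  b0 → ∅
  b1 → {b3,b7,b8}
  b2 → {b3,b7,b8}
  b3 → ∅
  b4 → {b7,b8}
  b5 → {b7,b8}
  b6 → {b8}
  b7 → {b8}
  b8 → ∅

φ for s: defs {b2,b4,b6}
  DF⁺ = {b3,b7,b8}

Answer: ["b3", "b7", "b8"]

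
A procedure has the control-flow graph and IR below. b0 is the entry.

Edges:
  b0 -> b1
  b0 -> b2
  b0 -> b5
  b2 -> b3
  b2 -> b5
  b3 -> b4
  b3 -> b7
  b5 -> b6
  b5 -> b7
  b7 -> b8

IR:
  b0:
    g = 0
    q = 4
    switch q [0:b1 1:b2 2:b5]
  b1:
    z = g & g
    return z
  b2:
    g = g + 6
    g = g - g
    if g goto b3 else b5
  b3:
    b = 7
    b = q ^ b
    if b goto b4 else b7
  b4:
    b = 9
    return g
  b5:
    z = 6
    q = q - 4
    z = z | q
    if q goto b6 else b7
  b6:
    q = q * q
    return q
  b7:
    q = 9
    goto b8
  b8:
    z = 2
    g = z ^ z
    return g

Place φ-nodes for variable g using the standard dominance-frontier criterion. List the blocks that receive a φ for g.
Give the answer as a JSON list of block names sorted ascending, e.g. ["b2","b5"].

idom tree: b1←b0 b2←b0 b3←b2 b4←b3 b5←b0 b6←b5 b7←b0 b8←b7
Dom∩ at merges:
  b5: preds {b0,b2}: {b0} ∩ {b0,b2} = {b0}; idom=b0
  b7: preds {b3,b5}: {b0,b2,b3} ∩ {b0,b5} = {b0}; idom=b0

DF walk-up:
  join b5 pred b0: · stop@b0
  join b5 pred b2: b2 stop@b0
  join b7 pred b3: b3→b2 stop@b0
  join b7 pred b5: b5 stop@b0
  b0: DF=∅
  b1: DF=∅
  b2: DF={b5,b7}
  b3: DF={b7}
  b4: DF=∅
  b5: DF={b7}
  b6: DF=∅
  b7: DF=∅
  b8: DF=∅

φ for g: defs {b0,b2,b8}
  DF⁺ = {b5,b7}

Answer: ["b5", "b7"]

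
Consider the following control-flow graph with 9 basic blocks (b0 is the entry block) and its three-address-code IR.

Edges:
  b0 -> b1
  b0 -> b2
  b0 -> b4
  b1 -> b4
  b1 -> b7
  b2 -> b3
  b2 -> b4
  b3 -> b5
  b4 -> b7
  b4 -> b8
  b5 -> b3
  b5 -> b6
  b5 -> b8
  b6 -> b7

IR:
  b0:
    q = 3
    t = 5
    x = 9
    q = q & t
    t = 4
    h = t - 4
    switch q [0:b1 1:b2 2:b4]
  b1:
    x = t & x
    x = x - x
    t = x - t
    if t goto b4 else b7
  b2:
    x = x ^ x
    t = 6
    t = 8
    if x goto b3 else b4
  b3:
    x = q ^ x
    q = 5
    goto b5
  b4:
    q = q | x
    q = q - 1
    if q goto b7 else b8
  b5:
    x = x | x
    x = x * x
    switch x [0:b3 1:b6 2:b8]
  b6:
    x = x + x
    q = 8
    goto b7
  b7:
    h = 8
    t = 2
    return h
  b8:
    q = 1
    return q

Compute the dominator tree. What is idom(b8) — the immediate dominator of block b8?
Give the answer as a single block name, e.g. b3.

idom tree: b1←b0 b2←b0 b3←b2 b4←b0 b5←b3 b6←b5 b7←b0 b8←b0
Dom at joins:
  b3: preds {b2,b5}: {b0,b2} ∩ {b0,b2,b3,b5} = {b0,b2}; idom=b2
  b4: preds {b0,b1,b2}: {b0} ∩ {b0,b1} ∩ {b0,b2} = {b0}; idom=b0
  b7: preds {b1,b4,b6}: {b0,b1} ∩ {b0,b4} ∩ {b0,b2,b3,b5,b6} = {b0}; idom=b0
  b8: preds {b4,b5}: {b0,b4} ∩ {b0,b2,b3,b5} = {b0}; idom=b0

idom(b8) = b0

Answer: b0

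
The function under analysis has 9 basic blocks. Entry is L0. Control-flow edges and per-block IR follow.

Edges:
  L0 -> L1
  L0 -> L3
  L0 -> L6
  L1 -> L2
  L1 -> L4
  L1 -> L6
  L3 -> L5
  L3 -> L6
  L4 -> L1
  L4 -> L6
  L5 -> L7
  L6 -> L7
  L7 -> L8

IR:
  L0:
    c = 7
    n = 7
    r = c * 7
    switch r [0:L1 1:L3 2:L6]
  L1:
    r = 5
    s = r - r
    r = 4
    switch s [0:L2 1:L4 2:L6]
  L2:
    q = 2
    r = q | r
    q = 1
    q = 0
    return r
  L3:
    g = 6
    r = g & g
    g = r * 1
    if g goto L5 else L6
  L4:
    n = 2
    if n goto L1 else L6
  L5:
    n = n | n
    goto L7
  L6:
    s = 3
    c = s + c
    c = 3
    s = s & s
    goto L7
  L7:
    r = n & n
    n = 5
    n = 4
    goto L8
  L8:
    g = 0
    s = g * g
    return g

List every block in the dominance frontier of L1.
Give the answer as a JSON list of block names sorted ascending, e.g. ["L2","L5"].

Answer: ["L1", "L6"]

Working:
idom tree: L1←L0 L2←L1 L3←L0 L4←L1 L5←L3 L6←L0 L7←L0 L8←L7
Join-block Dom:
  L1: preds {L0,L4}: {L0} ∩ {L0,L1,L4} = {L0}; idom=L0
  L6: preds {L0,L1,L3,L4}: {L0} ∩ {L0,L1} ∩ {L0,L3} ∩ {L0,L1,L4} = {L0}; idom=L0
  L7: preds {L5,L6}: {L0,L3,L5} ∩ {L0,L6} = {L0}; idom=L0

Frontier:
  join L1 pred L0: · stop@L0
  join L1 pred L4: L4→L1 stop@L0
  join L6 pred L0: · stop@L0
  join L6 pred L1: L1 stop@L0
  join L6 pred L3: L3 stop@L0
  join L6 pred L4: L4→L1 stop@L0
  join L7 pred L5: L5→L3 stop@L0
  join L7 pred L6: L6 stop@L0
  L0 → ∅
  L1 → {L1,L6}
  L2 → ∅
  L3 → {L6,L7}
  L4 → {L1,L6}
  L5 → {L7}
  L6 → {L7}
  L7 → ∅
  L8 → ∅

DF(L1) = ["L1", "L6"]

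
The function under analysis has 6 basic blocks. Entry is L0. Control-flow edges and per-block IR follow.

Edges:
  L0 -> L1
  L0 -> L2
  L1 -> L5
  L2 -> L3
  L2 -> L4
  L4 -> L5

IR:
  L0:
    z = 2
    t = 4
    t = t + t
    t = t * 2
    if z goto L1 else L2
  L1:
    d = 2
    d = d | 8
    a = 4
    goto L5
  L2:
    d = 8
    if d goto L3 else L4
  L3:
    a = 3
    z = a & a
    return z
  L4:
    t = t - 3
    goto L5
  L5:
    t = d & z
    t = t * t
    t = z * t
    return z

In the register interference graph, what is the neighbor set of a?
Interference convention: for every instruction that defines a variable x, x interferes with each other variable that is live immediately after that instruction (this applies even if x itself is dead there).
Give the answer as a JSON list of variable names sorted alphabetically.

Answer: ["d", "z"]

Derivation:
Per-block:
  L0: {t,z} / ∅
  L1: {a,d} / ∅
  L2: {d} / ∅
  L3: {a,z} / ∅
  L4: {t} / {t}
  L5: {t} / {d,z}

Live sets:
  L0 li=∅ lo={t,z}
  L1 li={z} lo={d,z}
  L2 li={t,z} lo={d,t,z}
  L3 li=∅ lo=∅
  L4 li={d,t,z} lo={d,z}
  L5 li={d,z} lo=∅

Conflict graph:
  a: {d,z}
  d: {a,t,z}
  t: {d,z}
  z: {a,d,t}

N(a) = ["d", "z"]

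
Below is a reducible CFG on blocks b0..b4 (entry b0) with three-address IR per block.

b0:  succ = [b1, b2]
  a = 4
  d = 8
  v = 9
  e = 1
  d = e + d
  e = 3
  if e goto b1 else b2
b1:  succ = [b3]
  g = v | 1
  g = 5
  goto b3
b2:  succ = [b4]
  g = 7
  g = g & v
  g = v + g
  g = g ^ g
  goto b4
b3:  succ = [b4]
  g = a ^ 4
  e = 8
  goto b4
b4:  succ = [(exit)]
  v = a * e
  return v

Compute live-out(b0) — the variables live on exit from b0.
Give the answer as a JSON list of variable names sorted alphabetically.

def/use:
  b0: {a,d,e,v} / ∅
  b1: {g} / {v}
  b2: {g} / {v}
  b3: {e,g} / {a}
  b4: {v} / {a,e}

Live sets:
  b0: in=∅ out={a,e,v}
  b1: in={a,v} out={a}
  b2: in={a,e,v} out={a,e}
  b3: in={a} out={a,e}
  b4: in={a,e} out=∅

live-out(b0) = ["a", "e", "v"]

Answer: ["a", "e", "v"]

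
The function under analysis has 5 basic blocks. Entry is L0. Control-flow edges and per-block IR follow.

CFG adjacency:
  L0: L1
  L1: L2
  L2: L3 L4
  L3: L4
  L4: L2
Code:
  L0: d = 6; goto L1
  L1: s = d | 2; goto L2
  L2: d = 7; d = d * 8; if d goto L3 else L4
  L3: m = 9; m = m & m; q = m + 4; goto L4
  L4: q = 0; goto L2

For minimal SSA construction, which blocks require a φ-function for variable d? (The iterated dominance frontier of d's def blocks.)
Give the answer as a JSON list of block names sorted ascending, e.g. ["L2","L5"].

idom tree: L1←L0 L2←L1 L3←L2 L4←L2
Dom∩ at merges:
  L2: preds {L1,L4}: {L0,L1} ∩ {L0,L1,L2,L4} = {L0,L1}; idom=L1
  L4: preds {L2,L3}: {L0,L1,L2} ∩ {L0,L1,L2,L3} = {L0,L1,L2}; idom=L2

Frontier:
  join L2 pred L1: · stop@L1
  join L2 pred L4: L4→L2 stop@L1
  join L4 pred L2: · stop@L2
  join L4 pred L3: L3 stop@L2
  L0 → ∅
  L1 → ∅
  L2 → {L2}
  L3 → {L4}
  L4 → {L2}

φ for d: defs {L0,L2}
  DF⁺ = {L2}

Answer: ["L2"]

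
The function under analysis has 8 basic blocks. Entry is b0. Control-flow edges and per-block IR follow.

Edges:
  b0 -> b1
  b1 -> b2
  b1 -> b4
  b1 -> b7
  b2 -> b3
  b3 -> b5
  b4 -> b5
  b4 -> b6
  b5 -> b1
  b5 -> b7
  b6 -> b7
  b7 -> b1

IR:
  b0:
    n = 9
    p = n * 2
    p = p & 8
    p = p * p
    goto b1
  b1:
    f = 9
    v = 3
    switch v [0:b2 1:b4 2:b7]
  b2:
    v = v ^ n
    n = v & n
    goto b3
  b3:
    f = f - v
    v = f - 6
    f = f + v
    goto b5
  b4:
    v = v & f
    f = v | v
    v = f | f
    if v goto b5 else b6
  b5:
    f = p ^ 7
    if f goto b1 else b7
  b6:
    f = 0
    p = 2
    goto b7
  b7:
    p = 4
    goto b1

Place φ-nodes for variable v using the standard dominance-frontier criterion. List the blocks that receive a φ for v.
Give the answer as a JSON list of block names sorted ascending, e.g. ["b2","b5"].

Answer: ["b1", "b5", "b7"]

Derivation:
idom tree: b1←b0 b2←b1 b3←b2 b4←b1 b5←b1 b6←b4 b7←b1
Dom at joins:
  b1: preds {b0,b5,b7}: {b0} ∩ {b0,b1,b5} ∩ {b0,b1,b7} = {b0}; idom=b0
  b5: preds {b3,b4}: {b0,b1,b2,b3} ∩ {b0,b1,b4} = {b0,b1}; idom=b1
  b7: preds {b1,b5,b6}: {b0,b1} ∩ {b0,b1,b5} ∩ {b0,b1,b4,b6} = {b0,b1}; idom=b1

Frontier:
  join b1 pred b0: · stop@b0
  join b1 pred b5: b5→b1 stop@b0
  join b1 pred b7: b7→b1 stop@b0
  join b5 pred b3: b3→b2 stop@b1
  join b5 pred b4: b4 stop@b1
  join b7 pred b1: · stop@b1
  join b7 pred b5: b5 stop@b1
  join b7 pred b6: b6→b4 stop@b1
  DF(b0)=∅
  DF(b1)={b1}
  DF(b2)={b5}
  DF(b3)={b5}
  DF(b4)={b5,b7}
  DF(b5)={b1,b7}
  DF(b6)={b7}
  DF(b7)={b1}

φ for v: defs {b1,b2,b3,b4}
  DF⁺ = {b1,b5,b7}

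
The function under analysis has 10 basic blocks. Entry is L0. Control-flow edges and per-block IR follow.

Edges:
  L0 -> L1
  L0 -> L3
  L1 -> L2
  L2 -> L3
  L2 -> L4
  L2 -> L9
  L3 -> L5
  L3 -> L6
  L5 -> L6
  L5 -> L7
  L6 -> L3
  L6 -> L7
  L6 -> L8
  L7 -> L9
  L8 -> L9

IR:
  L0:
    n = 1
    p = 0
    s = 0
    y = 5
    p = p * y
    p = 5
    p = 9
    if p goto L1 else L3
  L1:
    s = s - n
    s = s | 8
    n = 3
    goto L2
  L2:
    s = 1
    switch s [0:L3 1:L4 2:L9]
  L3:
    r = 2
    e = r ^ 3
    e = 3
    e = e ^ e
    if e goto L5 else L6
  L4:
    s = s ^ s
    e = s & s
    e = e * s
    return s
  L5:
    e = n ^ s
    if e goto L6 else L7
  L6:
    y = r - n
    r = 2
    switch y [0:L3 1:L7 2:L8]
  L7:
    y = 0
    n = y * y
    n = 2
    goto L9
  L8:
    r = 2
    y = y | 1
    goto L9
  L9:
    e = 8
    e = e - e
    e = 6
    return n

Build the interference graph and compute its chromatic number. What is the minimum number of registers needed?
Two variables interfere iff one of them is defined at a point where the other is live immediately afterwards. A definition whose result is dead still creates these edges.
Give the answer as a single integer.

Block summaries:
  L0: def={n,p,s,y} ue=∅
  L1: def={n,s} ue={n,s}
  L2: def={s} ue=∅
  L3: def={e,r} ue=∅
  L4: def={e,s} ue={s}
  L5: def={e} ue={n,s}
  L6: def={r,y} ue={n,r}
  L7: def={n,y} ue=∅
  L8: def={r,y} ue={y}
  L9: def={e} ue={n}

Backward fixpoint:
  live L0: ∅→{n,s}
  live L1: {n,s}→{n}
  live L2: {n}→{n,s}
  live L3: {n,s}→{n,r,s}
  live L4: {s}→∅
  live L5: {n,r,s}→{n,r,s}
  live L6: {n,r,s}→{n,s,y}
  live L7: ∅→{n}
  live L8: {n,y}→{n}
  live L9: {n}→∅

Conflict graph:
  e — {n,r,s}
  n — {e,p,r,s,y}
  p — {n,s,y}
  r — {e,n,s,y}
  s — {e,n,p,r,y}
  y — {n,p,r,s}

Chromatic number:
  {e,n,r,s} pairwise interfere (4-clique) ⇒ χ ≥ 4
  4-colouring: c0={n}  c1={s}  c2={p,r}  c3={e,y}
  χ = 4

Answer: 4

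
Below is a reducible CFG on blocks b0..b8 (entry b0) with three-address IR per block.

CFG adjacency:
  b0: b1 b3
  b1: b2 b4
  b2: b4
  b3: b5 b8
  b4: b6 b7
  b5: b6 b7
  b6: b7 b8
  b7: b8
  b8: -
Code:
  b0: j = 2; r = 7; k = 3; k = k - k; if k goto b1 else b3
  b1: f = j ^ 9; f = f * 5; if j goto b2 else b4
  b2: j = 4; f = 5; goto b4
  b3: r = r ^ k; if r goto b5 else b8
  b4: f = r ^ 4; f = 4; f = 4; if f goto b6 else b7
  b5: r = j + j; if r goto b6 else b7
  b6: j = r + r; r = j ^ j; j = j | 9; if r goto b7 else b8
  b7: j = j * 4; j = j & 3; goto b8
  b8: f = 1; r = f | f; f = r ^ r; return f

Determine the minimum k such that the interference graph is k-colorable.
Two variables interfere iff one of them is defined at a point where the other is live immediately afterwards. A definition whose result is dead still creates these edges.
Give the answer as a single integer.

Answer: 3

Derivation:
Block summaries:
  b0 def {j,k,r} use ∅
  b1 def {f} use {j}
  b2 def {f,j} use ∅
  b3 def {r} use {k,r}
  b4 def {f} use {r}
  b5 def {r} use {j}
  b6 def {j,r} use {r}
  b7 def {j} use {j}
  b8 def {f,r} use ∅

Liveness:
  b0 li=∅ lo={j,k,r}
  b1 li={j,r} lo={j,r}
  b2 li={r} lo={j,r}
  b3 li={j,k,r} lo={j}
  b4 li={j,r} lo={j,r}
  b5 li={j} lo={j,r}
  b6 li={r} lo={j}
  b7 li={j} lo=∅
  b8 li=∅ lo=∅

Conflict graph:
  f: {j,r}
  j: {f,k,r}
  k: {j,r}
  r: {f,j,k}

Colouring:
  lower bound: {f,j,r} mutually conflict ⇒ χ ≥ 3
  3-colouring: c0={j}  c1={r}  c2={f,k}
  χ = 3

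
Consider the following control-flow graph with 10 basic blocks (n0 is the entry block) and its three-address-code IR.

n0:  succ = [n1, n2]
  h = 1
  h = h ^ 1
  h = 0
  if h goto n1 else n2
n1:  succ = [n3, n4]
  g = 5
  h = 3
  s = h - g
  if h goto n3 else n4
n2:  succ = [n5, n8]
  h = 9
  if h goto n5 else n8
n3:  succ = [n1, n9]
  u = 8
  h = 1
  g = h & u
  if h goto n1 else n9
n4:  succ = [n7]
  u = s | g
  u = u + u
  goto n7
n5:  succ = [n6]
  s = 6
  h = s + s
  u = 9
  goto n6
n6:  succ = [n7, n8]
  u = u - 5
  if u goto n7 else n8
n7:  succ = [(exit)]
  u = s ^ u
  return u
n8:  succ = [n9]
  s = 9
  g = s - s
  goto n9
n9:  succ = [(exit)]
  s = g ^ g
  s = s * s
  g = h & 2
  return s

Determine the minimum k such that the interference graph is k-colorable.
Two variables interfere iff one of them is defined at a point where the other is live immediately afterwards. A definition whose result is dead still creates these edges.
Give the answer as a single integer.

Answer: 3

Derivation:
Per-block:
  n0 def {h} use ∅
  n1 def {g,h,s} use ∅
  n2 def {h} use ∅
  n3 def {g,h,u} use ∅
  n4 def {u} use {g,s}
  n5 def {h,s,u} use ∅
  n6 def {u} use {u}
  n7 def {u} use {s,u}
  n8 def {g,s} use ∅
  n9 def {g,s} use {g,h}

Liveness:
  n0: in=∅ out=∅
  n1: in=∅ out={g,s}
  n2: in=∅ out={h}
  n3: in=∅ out={g,h}
  n4: in={g,s} out={s,u}
  n5: in=∅ out={h,s,u}
  n6: in={h,s,u} out={h,s,u}
  n7: in={s,u} out=∅
  n8: in={h} out={g,h}
  n9: in={g,h} out=∅

Interfere edges:
  g: {h,s}
  h: {g,s,u}
  s: {g,h,u}
  u: {h,s}

Chromatic number:
  clique {g,h,s} ⇒ need ≥ 3
  assign g→r2 h→r0 s→r1 u→r2 — no edge inside a register ⇒ χ ≤ 3
  χ = 3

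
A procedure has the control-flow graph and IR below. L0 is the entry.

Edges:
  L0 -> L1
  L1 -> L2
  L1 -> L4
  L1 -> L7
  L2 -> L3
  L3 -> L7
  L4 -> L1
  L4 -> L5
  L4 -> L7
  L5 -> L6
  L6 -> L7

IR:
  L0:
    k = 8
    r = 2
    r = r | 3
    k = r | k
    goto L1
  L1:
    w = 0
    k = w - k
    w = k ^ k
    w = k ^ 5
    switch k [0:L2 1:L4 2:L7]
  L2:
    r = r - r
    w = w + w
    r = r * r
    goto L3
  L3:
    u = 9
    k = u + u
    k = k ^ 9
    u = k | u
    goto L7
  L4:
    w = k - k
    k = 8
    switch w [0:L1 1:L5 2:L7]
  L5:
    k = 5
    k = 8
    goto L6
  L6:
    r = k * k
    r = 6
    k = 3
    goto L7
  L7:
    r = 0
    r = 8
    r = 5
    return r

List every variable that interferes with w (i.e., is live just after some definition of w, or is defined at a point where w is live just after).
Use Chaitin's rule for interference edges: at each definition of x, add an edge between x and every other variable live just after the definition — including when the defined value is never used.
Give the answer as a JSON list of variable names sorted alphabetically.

Answer: ["k", "r"]

Analysis:
Block summaries:
  L0 def {k,r} use ∅
  L1 def {k,w} use {k}
  L2 def {r,w} use {r,w}
  L3 def {k,u} use ∅
  L4 def {k,w} use {k}
  L5 def {k} use ∅
  L6 def {k,r} use {k}
  L7 def {r} use ∅

Live sets:
  L0 li=∅ lo={k,r}
  L1 li={k,r} lo={k,r,w}
  L2 li={r,w} lo=∅
  L3 li=∅ lo=∅
  L4 li={k,r} lo={k,r}
  L5 li=∅ lo={k}
  L6 li={k} lo=∅
  L7 li=∅ lo=∅

Conflict graph:
  k: {r,u,w}
  r: {k,w}
  u: {k}
  w: {k,r}

N(w) = ["k", "r"]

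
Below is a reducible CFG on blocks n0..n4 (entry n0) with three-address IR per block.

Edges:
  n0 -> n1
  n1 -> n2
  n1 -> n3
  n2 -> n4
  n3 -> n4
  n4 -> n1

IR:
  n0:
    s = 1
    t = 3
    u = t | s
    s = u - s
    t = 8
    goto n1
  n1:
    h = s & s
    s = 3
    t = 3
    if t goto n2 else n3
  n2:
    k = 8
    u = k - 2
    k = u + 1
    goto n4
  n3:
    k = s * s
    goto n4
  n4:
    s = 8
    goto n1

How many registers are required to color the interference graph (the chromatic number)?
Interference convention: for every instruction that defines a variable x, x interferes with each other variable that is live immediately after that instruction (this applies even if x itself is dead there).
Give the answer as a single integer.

Block summaries:
  n0 def {s,t,u} use ∅
  n1 def {h,s,t} use {s}
  n2 def {k,u} use ∅
  n3 def {k} use {s}
  n4 def {s} use ∅

Liveness:
  live n0: ∅→{s}
  live n1: {s}→{s}
  live n2: ∅→∅
  live n3: {s}→∅
  live n4: ∅→{s}

Interfere edges:
  h↔∅
  k↔∅
  s↔{t,u}
  t↔{s}
  u↔{s}

Registers:
  clique {s,t} ⇒ need ≥ 2
  assign h→r0 k→r0 s→r0 t→r1 u→r1 — no edge inside a register ⇒ χ ≤ 2
  χ = 2

Answer: 2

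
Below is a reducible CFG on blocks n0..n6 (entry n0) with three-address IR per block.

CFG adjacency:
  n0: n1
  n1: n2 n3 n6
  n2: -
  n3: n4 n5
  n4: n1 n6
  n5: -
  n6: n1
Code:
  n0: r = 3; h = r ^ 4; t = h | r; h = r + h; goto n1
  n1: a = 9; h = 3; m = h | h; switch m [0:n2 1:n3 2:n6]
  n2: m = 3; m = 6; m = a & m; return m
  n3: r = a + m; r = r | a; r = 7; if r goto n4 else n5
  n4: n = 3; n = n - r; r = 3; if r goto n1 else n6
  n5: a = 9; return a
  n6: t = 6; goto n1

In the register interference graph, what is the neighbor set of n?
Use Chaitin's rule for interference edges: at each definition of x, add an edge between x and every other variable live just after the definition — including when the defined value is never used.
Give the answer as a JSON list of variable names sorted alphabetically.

Answer: ["r"]

Derivation:
Block summaries:
  n0 def {h,r,t} use ∅
  n1 def {a,h,m} use ∅
  n2 def {m} use {a}
  n3 def {r} use {a,m}
  n4 def {n,r} use {r}
  n5 def {a} use ∅
  n6 def {t} use ∅

Backward fixpoint:
  n0 li=∅ lo=∅
  n1 li=∅ lo={a,m}
  n2 li={a} lo=∅
  n3 li={a,m} lo={r}
  n4 li={r} lo=∅
  n5 li=∅ lo=∅
  n6 li=∅ lo=∅

Conflict graph:
  a↔{h,m,r}
  h↔{a,r,t}
  m↔{a}
  n↔{r}
  r↔{a,h,n,t}
  t↔{h,r}

N(n) = ["r"]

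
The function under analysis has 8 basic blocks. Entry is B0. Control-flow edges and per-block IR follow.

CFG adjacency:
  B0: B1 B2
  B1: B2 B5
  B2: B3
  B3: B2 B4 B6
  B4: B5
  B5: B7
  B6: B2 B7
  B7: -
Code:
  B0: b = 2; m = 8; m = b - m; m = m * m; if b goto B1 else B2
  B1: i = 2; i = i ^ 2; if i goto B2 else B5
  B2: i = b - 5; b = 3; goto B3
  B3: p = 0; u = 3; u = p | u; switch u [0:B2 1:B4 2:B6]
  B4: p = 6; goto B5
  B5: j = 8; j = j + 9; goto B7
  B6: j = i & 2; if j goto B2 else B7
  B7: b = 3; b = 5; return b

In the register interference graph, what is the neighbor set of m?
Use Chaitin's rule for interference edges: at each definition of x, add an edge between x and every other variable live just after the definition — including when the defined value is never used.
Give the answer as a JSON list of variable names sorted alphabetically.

Answer: ["b"]

Analysis:
Block summaries:
  B0: {b,m} / ∅
  B1: {i} / ∅
  B2: {b,i} / {b}
  B3: {p,u} / ∅
  B4: {p} / ∅
  B5: {j} / ∅
  B6: {j} / {i}
  B7: {b} / ∅

Live sets:
  B0 li=∅ lo={b}
  B1 li={b} lo={b}
  B2 li={b} lo={b,i}
  B3 li={b,i} lo={b,i}
  B4 li=∅ lo=∅
  B5 li=∅ lo=∅
  B6 li={b,i} lo={b}
  B7 li=∅ lo=∅

Interfere edges:
  b — {i,j,m,p,u}
  i — {b,p,u}
  j — {b}
  m — {b}
  p — {b,i,u}
  u — {b,i,p}

N(m) = ["b"]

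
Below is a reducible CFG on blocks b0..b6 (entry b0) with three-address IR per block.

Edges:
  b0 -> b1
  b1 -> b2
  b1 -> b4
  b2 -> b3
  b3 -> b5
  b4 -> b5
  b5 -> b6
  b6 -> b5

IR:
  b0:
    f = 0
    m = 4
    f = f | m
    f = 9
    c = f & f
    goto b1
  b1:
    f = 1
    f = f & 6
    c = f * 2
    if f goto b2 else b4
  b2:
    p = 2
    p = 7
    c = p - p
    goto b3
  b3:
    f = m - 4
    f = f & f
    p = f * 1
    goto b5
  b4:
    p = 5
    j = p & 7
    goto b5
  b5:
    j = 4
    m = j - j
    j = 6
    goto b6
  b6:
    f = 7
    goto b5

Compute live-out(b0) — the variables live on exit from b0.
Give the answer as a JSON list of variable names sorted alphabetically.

def/use:
  b0: def={c,f,m} ue=∅
  b1: def={c,f} ue=∅
  b2: def={c,p} ue=∅
  b3: def={f,p} ue={m}
  b4: def={j,p} ue=∅
  b5: def={j,m} ue=∅
  b6: def={f} ue=∅

Backward fixpoint:
  b0 li=∅ lo={m}
  b1 li={m} lo={m}
  b2 li={m} lo={m}
  b3 li={m} lo=∅
  b4 li=∅ lo=∅
  b5 li=∅ lo=∅
  b6 li=∅ lo=∅

live-out(b0) = ["m"]

Answer: ["m"]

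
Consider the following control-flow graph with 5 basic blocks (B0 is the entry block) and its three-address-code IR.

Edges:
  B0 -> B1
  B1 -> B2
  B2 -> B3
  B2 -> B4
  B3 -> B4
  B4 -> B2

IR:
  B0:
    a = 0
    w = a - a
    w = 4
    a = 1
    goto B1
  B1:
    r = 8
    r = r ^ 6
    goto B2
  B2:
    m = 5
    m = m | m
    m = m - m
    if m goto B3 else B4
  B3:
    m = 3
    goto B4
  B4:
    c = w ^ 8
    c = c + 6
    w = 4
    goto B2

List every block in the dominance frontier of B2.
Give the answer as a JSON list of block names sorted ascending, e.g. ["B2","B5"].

Answer: ["B2"]

Analysis:
idom tree: B1←B0 B2←B1 B3←B2 B4←B2
Dom at joins:
  B2: preds {B1,B4}: {B0,B1} ∩ {B0,B1,B2,B4} = {B0,B1}; idom=B1
  B4: preds {B2,B3}: {B0,B1,B2} ∩ {B0,B1,B2,B3} = {B0,B1,B2}; idom=B2

DF walk-up:
  B2←B1: walk · to B1
  B2←B4: walk B4→B2 to B1
  B4←B2: walk · to B2
  B4←B3: walk B3 to B2
  DF(B0)=∅
  DF(B1)=∅
  DF(B2)={B2}
  DF(B3)={B4}
  DF(B4)={B2}

DF(B2) = ["B2"]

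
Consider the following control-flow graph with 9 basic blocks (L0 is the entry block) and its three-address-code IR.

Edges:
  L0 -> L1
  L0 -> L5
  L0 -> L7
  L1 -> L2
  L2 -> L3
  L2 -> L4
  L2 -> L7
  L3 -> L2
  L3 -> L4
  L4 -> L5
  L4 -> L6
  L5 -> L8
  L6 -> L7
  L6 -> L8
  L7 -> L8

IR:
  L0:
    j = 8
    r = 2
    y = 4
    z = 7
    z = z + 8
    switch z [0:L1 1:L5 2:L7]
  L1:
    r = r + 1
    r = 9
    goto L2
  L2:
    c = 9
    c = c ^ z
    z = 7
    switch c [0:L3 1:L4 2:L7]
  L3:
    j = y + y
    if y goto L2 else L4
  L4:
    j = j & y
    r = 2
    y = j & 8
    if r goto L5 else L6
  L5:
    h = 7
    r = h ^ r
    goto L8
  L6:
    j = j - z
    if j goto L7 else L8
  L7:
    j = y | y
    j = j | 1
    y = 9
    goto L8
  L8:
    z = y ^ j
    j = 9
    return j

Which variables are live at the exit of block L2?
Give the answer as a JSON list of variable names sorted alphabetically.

Per-block:
  L0 def {j,r,y,z} use ∅
  L1 def {r} use {r}
  L2 def {c,z} use {z}
  L3 def {j} use {y}
  L4 def {j,r,y} use {j,y}
  L5 def {h,r} use {r}
  L6 def {j} use {j,z}
  L7 def {j,y} use {y}
  L8 def {j,z} use {j,y}

Live sets:
  L0: in=∅ out={j,r,y,z}
  L1: in={j,r,y,z} out={j,y,z}
  L2: in={j,y,z} out={j,y,z}
  L3: in={y,z} out={j,y,z}
  L4: in={j,y,z} out={j,r,y,z}
  L5: in={j,r,y} out={j,y}
  L6: in={j,y,z} out={j,y}
  L7: in={y} out={j,y}
  L8: in={j,y} out=∅

live-out(L2) = ["j", "y", "z"]

Answer: ["j", "y", "z"]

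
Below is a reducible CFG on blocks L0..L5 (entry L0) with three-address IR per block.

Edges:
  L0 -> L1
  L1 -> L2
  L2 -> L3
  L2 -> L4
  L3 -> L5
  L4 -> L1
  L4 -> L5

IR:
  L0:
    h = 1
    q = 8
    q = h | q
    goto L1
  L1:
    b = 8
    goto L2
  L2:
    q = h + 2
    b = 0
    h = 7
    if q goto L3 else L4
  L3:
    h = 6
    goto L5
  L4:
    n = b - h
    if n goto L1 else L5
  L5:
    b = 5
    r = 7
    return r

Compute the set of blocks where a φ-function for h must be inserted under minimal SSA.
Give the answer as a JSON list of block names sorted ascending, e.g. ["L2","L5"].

idom tree: L1←L0 L2←L1 L3←L2 L4←L2 L5←L2
Dom∩ at merges:
  L1: preds {L0,L4}: {L0} ∩ {L0,L1,L2,L4} = {L0}; idom=L0
  L5: preds {L3,L4}: {L0,L1,L2,L3} ∩ {L0,L1,L2,L4} = {L0,L1,L2}; idom=L2

DF derivation:
  L1←L0: walk · to L0
  L1←L4: walk L4→L2→L1 to L0
  L5←L3: walk L3 to L2
  L5←L4: walk L4 to L2
  DF(L0)=∅
  DF(L1)={L1}
  DF(L2)={L1}
  DF(L3)={L5}
  DF(L4)={L1,L5}
  DF(L5)=∅

φ for h: defs {L0,L2,L3}
  DF⁺ = {L1,L5}

Answer: ["L1", "L5"]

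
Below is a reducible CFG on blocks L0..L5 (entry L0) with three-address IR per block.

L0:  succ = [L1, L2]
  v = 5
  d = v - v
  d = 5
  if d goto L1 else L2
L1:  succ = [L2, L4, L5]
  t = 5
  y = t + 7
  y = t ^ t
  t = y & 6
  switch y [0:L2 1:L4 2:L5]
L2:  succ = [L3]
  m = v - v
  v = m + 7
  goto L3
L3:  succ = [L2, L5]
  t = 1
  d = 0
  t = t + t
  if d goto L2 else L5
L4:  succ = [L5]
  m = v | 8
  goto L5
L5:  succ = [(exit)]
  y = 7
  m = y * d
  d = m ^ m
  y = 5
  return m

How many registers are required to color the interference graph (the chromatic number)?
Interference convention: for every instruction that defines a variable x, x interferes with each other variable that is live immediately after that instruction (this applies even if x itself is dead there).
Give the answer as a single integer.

Block summaries:
  L0 def {d,v} use ∅
  L1 def {t,y} use ∅
  L2 def {m,v} use {v}
  L3 def {d,t} use ∅
  L4 def {m} use {v}
  L5 def {d,m,y} use {d}

Liveness:
  live L0: ∅→{d,v}
  live L1: {d,v}→{d,v}
  live L2: {v}→{v}
  live L3: {v}→{d,v}
  live L4: {d,v}→{d}
  live L5: {d}→∅

Interfere edges:
  d↔{m,t,v,y}
  m↔{d,y}
  t↔{d,v,y}
  v↔{d,t,y}
  y↔{d,m,t,v}

Colouring:
  lower bound: {d,t,v,y} mutually conflict ⇒ χ ≥ 4
  4-colouring: c0={d}  c1={y}  c2={m,t}  c3={v}
  χ = 4

Answer: 4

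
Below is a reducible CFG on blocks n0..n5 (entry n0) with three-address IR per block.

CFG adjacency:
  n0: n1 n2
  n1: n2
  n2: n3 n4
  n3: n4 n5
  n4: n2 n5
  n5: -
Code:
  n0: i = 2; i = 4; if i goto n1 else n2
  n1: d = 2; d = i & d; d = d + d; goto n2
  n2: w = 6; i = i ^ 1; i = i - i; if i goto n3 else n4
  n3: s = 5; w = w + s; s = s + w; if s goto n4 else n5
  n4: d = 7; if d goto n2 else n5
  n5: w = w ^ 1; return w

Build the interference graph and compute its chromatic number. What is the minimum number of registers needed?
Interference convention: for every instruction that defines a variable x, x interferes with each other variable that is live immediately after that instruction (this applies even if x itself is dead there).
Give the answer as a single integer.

Per-block:
  n0: {i} / ∅
  n1: {d} / {i}
  n2: {i,w} / {i}
  n3: {s,w} / {w}
  n4: {d} / ∅
  n5: {w} / {w}

Live sets:
  n0: in=∅ out={i}
  n1: in={i} out={i}
  n2: in={i} out={i,w}
  n3: in={i,w} out={i,w}
  n4: in={i,w} out={i,w}
  n5: in={w} out=∅

Interfere edges:
  d: {i,w}
  i: {d,s,w}
  s: {i,w}
  w: {d,i,s}

Chromatic number:
  clique {d,i,w} ⇒ need ≥ 3
  assign d→R2 i→R0 s→R2 w→R1 — no edge inside a register ⇒ χ ≤ 3
  χ = 3

Answer: 3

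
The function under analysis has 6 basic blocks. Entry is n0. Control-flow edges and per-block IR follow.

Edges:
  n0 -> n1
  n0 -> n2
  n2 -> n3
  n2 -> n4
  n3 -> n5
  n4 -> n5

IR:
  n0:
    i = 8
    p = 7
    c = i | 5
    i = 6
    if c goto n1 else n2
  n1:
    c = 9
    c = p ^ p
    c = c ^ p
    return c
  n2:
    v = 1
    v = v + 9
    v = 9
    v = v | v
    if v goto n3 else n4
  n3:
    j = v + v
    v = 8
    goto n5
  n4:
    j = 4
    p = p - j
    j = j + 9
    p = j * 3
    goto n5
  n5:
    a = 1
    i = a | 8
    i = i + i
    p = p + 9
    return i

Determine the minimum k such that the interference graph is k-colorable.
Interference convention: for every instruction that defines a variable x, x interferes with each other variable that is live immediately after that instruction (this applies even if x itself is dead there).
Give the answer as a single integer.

Answer: 3

Analysis:
Block summaries:
  n0: {c,i,p} / ∅
  n1: {c} / {p}
  n2: {v} / ∅
  n3: {j,v} / {v}
  n4: {j,p} / {p}
  n5: {a,i,p} / {p}

Liveness:
  n0 li=∅ lo={p}
  n1 li={p} lo=∅
  n2 li={p} lo={p,v}
  n3 li={p,v} lo={p}
  n4 li={p} lo={p}
  n5 li={p} lo=∅

Interference:
  a↔{p}
  c↔{i,p}
  i↔{c,p}
  j↔{p}
  p↔{a,c,i,j,v}
  v↔{p}

Registers:
  clique {c,i,p} ⇒ need ≥ 3
  3-colouring: r0={p}  r1={a,c,j,v}  r2={i}
  χ = 3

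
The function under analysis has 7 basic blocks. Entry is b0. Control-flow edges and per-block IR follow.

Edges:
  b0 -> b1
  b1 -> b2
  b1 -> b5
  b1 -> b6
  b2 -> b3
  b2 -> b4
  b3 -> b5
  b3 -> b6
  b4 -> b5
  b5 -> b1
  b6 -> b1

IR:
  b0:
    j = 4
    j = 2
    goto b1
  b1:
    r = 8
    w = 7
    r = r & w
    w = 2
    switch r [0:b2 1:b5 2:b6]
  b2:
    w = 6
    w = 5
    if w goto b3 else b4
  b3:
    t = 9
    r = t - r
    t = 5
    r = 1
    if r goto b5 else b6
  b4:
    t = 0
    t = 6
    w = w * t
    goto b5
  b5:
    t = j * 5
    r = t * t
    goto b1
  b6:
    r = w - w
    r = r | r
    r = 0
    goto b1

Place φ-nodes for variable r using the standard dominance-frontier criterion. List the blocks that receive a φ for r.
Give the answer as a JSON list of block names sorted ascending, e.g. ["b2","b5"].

Answer: ["b1", "b5", "b6"]

Working:
idom tree: b1←b0 b2←b1 b3←b2 b4←b2 b5←b1 b6←b1
Dom∩ at merges:
  b1: preds {b0,b5,b6}: {b0} ∩ {b0,b1,b5} ∩ {b0,b1,b6} = {b0}; idom=b0
  b5: preds {b1,b3,b4}: {b0,b1} ∩ {b0,b1,b2,b3} ∩ {b0,b1,b2,b4} = {b0,b1}; idom=b1
  b6: preds {b1,b3}: {b0,b1} ∩ {b0,b1,b2,b3} = {b0,b1}; idom=b1

DF derivation:
  b1←b0: walk · to b0
  b1←b5: walk b5→b1 to b0
  b1←b6: walk b6→b1 to b0
  b5←b1: walk · to b1
  b5←b3: walk b3→b2 to b1
  b5←b4: walk b4→b2 to b1
  b6←b1: walk · to b1
  b6←b3: walk b3→b2 to b1
  b0 → ∅
  b1 → {b1}
  b2 → {b5,b6}
  b3 → {b5,b6}
  b4 → {b5}
  b5 → {b1}
  b6 → {b1}

φ for r: defs {b1,b3,b5,b6}
  DF⁺ = {b1,b5,b6}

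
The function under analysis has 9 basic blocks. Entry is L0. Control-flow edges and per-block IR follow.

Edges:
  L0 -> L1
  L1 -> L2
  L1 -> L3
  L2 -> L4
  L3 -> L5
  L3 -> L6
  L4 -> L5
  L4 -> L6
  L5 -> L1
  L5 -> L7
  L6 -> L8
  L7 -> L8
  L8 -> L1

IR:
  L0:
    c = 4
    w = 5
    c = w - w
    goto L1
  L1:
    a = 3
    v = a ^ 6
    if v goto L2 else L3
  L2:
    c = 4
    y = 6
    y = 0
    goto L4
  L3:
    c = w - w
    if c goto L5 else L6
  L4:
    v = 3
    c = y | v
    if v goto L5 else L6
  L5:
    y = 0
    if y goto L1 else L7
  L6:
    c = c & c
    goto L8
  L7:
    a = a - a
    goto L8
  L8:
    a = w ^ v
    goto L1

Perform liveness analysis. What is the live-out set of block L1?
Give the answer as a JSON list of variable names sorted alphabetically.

Per-block:
  L0 def {c,w} use ∅
  L1 def {a,v} use ∅
  L2 def {c,y} use ∅
  L3 def {c} use {w}
  L4 def {c,v} use {y}
  L5 def {y} use ∅
  L6 def {c} use {c}
  L7 def {a} use {a}
  L8 def {a} use {v,w}

Liveness:
  L0 li=∅ lo={w}
  L1 li={w} lo={a,v,w}
  L2 li={a,w} lo={a,w,y}
  L3 li={a,v,w} lo={a,c,v,w}
  L4 li={a,w,y} lo={a,c,v,w}
  L5 li={a,v,w} lo={a,v,w}
  L6 li={c,v,w} lo={v,w}
  L7 li={a,v,w} lo={v,w}
  L8 li={v,w} lo={w}

live-out(L1) = ["a", "v", "w"]

Answer: ["a", "v", "w"]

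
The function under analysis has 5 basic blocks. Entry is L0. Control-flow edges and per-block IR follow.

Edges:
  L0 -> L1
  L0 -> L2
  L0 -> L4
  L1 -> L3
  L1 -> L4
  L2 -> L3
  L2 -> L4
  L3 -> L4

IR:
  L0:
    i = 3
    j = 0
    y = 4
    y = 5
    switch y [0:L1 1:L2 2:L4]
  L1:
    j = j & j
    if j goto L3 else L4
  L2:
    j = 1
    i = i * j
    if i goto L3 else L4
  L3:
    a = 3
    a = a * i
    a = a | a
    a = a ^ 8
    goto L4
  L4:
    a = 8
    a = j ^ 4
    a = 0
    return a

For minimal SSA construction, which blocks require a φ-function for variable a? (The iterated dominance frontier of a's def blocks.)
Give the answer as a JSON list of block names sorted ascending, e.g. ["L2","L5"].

idom tree: L1←L0 L2←L0 L3←L0 L4←L0
Join-block Dom:
  L3: preds {L1,L2}: {L0,L1} ∩ {L0,L2} = {L0}; idom=L0
  L4: preds {L0,L1,L2,L3}: {L0} ∩ {L0,L1} ∩ {L0,L2} ∩ {L0,L3} = {L0}; idom=L0

Frontier:
  L3←L1: walk L1 to L0
  L3←L2: walk L2 to L0
  L4←L0: walk · to L0
  L4←L1: walk L1 to L0
  L4←L2: walk L2 to L0
  L4←L3: walk L3 to L0
  DF(L0)=∅
  DF(L1)={L3,L4}
  DF(L2)={L3,L4}
  DF(L3)={L4}
  DF(L4)=∅

φ for a: defs {L3,L4}
  DF⁺ = {L4}

Answer: ["L4"]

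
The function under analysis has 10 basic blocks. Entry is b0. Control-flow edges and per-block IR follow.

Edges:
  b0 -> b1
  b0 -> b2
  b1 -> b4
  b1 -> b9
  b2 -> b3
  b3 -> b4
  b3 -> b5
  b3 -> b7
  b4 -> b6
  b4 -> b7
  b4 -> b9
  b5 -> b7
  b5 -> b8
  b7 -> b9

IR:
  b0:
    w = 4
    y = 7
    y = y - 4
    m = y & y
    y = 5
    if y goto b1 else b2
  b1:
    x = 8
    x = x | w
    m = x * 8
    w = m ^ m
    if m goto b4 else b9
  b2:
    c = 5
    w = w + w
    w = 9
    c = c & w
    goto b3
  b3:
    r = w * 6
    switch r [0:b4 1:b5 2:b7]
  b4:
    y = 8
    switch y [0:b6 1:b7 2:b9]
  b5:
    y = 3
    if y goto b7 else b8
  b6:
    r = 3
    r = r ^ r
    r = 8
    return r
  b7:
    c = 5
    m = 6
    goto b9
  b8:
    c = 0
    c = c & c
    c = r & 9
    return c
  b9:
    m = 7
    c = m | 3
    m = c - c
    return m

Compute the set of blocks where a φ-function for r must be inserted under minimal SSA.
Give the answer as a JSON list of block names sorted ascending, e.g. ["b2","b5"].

Answer: ["b4", "b7", "b9"]

Derivation:
idom tree: b1←b0 b2←b0 b3←b2 b4←b0 b5←b3 b6←b4 b7←b0 b8←b5 b9←b0
Dom at joins:
  b4: preds {b1,b3}: {b0,b1} ∩ {b0,b2,b3} = {b0}; idom=b0
  b7: preds {b3,b4,b5}: {b0,b2,b3} ∩ {b0,b4} ∩ {b0,b2,b3,b5} = {b0}; idom=b0
  b9: preds {b1,b4,b7}: {b0,b1} ∩ {b0,b4} ∩ {b0,b7} = {b0}; idom=b0

DF walk-up:
  b4←b1: walk b1 to b0
  b4←b3: walk b3→b2 to b0
  b7←b3: walk b3→b2 to b0
  b7←b4: walk b4 to b0
  b7←b5: walk b5→b3→b2 to b0
  b9←b1: walk b1 to b0
  b9←b4: walk b4 to b0
  b9←b7: walk b7 to b0
  b0 → ∅
  b1 → {b4,b9}
  b2 → {b4,b7}
  b3 → {b4,b7}
  b4 → {b7,b9}
  b5 → {b7}
  b6 → ∅
  b7 → {b9}
  b8 → ∅
  b9 → ∅

φ for r: defs {b3,b6}
  DF⁺ = {b4,b7,b9}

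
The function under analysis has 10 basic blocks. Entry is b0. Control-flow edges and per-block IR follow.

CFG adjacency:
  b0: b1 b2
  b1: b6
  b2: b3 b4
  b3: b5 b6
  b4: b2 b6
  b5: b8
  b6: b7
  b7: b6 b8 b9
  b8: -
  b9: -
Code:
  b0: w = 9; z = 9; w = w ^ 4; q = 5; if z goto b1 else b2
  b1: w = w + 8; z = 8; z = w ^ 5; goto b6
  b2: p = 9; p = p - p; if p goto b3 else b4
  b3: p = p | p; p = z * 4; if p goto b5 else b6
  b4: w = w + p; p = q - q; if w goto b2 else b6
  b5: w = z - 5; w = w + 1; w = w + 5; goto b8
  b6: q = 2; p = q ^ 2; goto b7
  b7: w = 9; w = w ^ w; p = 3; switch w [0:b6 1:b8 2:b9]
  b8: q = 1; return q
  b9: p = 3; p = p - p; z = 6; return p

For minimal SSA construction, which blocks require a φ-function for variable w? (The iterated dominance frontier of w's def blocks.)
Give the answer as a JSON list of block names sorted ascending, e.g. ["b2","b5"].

idom tree: b1←b0 b2←b0 b3←b2 b4←b2 b5←b3 b6←b0 b7←b6 b8←b0 b9←b7
Dom at joins:
  b2: preds {b0,b4}: {b0} ∩ {b0,b2,b4} = {b0}; idom=b0
  b6: preds {b1,b3,b4,b7}: {b0,b1} ∩ {b0,b2,b3} ∩ {b0,b2,b4} ∩ {b0,b6,b7} = {b0}; idom=b0
  b8: preds {b5,b7}: {b0,b2,b3,b5} ∩ {b0,b6,b7} = {b0}; idom=b0

DF walk-up:
  b2←b0: walk · to b0
  b2←b4: walk b4→b2 to b0
  b6←b1: walk b1 to b0
  b6←b3: walk b3→b2 to b0
  b6←b4: walk b4→b2 to b0
  b6←b7: walk b7→b6 to b0
  b8←b5: walk b5→b3→b2 to b0
  b8←b7: walk b7→b6 to b0
  DF(b0)=∅
  DF(b1)={b6}
  DF(b2)={b2,b6,b8}
  DF(b3)={b6,b8}
  DF(b4)={b2,b6}
  DF(b5)={b8}
  DF(b6)={b6,b8}
  DF(b7)={b6,b8}
  DF(b8)=∅
  DF(b9)=∅

φ for w: defs {b0,b1,b4,b5,b7}
  DF⁺ = {b2,b6,b8}

Answer: ["b2", "b6", "b8"]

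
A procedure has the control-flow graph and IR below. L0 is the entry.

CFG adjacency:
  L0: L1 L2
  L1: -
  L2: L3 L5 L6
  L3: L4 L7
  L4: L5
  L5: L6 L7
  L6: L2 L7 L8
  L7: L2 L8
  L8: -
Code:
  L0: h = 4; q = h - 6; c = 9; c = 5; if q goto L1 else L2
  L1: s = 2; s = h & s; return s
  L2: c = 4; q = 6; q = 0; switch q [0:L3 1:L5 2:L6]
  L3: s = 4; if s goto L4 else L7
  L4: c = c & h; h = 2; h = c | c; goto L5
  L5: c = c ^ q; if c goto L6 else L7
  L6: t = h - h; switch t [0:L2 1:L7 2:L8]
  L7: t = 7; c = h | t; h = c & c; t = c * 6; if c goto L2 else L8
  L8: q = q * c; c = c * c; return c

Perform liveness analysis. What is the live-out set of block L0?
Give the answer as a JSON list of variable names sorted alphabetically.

Answer: ["h"]

Derivation:
def/use:
  L0 def {c,h,q} use ∅
  L1 def {s} use {h}
  L2 def {c,q} use ∅
  L3 def {s} use ∅
  L4 def {c,h} use {c,h}
  L5 def {c} use {c,q}
  L6 def {t} use {h}
  L7 def {c,h,t} use {h}
  L8 def {c,q} use {c,q}

Live sets:
  L0 li=∅ lo={h}
  L1 li={h} lo=∅
  L2 li={h} lo={c,h,q}
  L3 li={c,h,q} lo={c,h,q}
  L4 li={c,h,q} lo={c,h,q}
  L5 li={c,h,q} lo={c,h,q}
  L6 li={c,h,q} lo={c,h,q}
  L7 li={h,q} lo={c,h,q}
  L8 li={c,q} lo=∅

live-out(L0) = ["h"]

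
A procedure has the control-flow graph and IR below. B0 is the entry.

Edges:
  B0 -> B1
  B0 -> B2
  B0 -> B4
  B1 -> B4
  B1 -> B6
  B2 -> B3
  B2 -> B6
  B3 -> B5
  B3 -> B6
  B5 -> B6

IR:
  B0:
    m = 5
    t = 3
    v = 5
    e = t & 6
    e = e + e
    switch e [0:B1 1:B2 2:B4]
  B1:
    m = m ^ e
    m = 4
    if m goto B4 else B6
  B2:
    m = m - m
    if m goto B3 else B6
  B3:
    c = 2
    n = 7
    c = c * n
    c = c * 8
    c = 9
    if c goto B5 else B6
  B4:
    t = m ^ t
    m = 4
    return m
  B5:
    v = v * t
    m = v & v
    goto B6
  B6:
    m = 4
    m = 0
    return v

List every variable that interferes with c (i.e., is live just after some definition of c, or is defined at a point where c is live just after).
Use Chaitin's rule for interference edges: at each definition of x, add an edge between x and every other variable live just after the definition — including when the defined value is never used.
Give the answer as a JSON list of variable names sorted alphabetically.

Block summaries:
  B0: {e,m,t,v} / ∅
  B1: {m} / {e,m}
  B2: {m} / {m}
  B3: {c,n} / ∅
  B4: {m,t} / {m,t}
  B5: {m,v} / {t,v}
  B6: {m} / {v}

Backward fixpoint:
  B0 li=∅ lo={e,m,t,v}
  B1 li={e,m,t,v} lo={m,t,v}
  B2 li={m,t,v} lo={t,v}
  B3 li={t,v} lo={t,v}
  B4 li={m,t} lo=∅
  B5 li={t,v} lo={v}
  B6 li={v} lo=∅

Conflict graph:
  c↔{n,t,v}
  e↔{m,t,v}
  m↔{e,t,v}
  n↔{c,t,v}
  t↔{c,e,m,n,v}
  v↔{c,e,m,n,t}

N(c) = ["n", "t", "v"]

Answer: ["n", "t", "v"]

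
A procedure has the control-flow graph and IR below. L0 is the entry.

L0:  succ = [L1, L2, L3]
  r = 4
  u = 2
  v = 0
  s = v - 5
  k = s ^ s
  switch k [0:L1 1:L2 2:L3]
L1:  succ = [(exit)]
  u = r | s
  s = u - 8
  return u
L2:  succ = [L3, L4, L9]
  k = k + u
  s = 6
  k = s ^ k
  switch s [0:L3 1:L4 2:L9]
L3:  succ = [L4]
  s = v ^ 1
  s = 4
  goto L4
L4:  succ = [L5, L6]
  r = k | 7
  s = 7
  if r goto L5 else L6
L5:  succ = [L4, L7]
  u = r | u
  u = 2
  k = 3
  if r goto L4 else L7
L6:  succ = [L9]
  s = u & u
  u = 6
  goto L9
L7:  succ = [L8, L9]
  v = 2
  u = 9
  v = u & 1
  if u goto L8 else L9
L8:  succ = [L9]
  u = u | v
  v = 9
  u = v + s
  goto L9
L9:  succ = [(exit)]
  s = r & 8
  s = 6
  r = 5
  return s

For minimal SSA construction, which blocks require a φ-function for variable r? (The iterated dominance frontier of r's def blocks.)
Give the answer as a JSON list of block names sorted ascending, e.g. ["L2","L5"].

idom tree: L1←L0 L2←L0 L3←L0 L4←L0 L5←L4 L6←L4 L7←L5 L8←L7 L9←L0
Join-block Dom:
  L3: preds {L0,L2}: {L0} ∩ {L0,L2} = {L0}; idom=L0
  L4: preds {L2,L3,L5}: {L0,L2} ∩ {L0,L3} ∩ {L0,L4,L5} = {L0}; idom=L0
  L9: preds {L2,L6,L7,L8}: {L0,L2} ∩ {L0,L4,L6} ∩ {L0,L4,L5,L7} ∩ {L0,L4,L5,L7,L8} = {L0}; idom=L0

DF derivation:
  L3←L0: walk · to L0
  L3←L2: walk L2 to L0
  L4←L2: walk L2 to L0
  L4←L3: walk L3 to L0
  L4←L5: walk L5→L4 to L0
  L9←L2: walk L2 to L0
  L9←L6: walk L6→L4 to L0
  L9←L7: walk L7→L5→L4 to L0
  L9←L8: walk L8→L7→L5→L4 to L0
  DF(L0)=∅
  DF(L1)=∅
  DF(L2)={L3,L4,L9}
  DF(L3)={L4}
  DF(L4)={L4,L9}
  DF(L5)={L4,L9}
  DF(L6)={L9}
  DF(L7)={L9}
  DF(L8)={L9}
  DF(L9)=∅

φ for r: defs {L0,L4,L9}
  DF⁺ = {L4,L9}

Answer: ["L4", "L9"]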